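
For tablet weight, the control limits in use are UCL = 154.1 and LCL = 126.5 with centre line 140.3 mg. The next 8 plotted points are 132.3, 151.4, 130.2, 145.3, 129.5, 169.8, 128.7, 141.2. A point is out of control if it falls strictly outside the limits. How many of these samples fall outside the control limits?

1

Compare each point to [126.5, 154.1]: sample 6 = 169.8 > UCL.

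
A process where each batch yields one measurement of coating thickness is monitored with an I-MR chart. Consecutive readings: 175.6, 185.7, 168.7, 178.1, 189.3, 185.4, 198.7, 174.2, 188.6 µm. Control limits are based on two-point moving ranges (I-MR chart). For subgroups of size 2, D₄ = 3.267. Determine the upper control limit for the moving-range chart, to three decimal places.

42.389

Moving ranges: 10.1, 17.0, 9.4, 11.2, 3.9, 13.3, 24.5, 14.4; M̄R̄ = 103.8000 / 8 = 12.9750
UCL_MR = D₄·M̄R̄ = 3.267 × 12.9750 = 42.3893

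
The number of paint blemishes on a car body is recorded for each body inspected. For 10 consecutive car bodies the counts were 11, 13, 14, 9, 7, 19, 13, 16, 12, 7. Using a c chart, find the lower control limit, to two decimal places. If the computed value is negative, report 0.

c̄ = (11 + 13 + 14 + 9 + 7 + 19 + 13 + 16 + 12 + 7) / 10 = 121 / 10 = 12.1000
LCL = c̄ − 3√c̄ = 12.1000 − 3 × 3.4785 = 1.6645

1.66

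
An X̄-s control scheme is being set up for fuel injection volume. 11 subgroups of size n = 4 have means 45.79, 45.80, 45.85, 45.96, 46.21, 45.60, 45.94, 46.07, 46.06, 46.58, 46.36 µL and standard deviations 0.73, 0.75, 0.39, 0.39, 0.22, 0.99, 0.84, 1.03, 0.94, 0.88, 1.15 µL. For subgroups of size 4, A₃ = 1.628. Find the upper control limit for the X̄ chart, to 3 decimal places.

47.250

X̄̄ = (45.79 + 45.80 + 45.85 + 45.96 + 46.21 + 45.60 + 45.94 + 46.07 + 46.06 + 46.58 + 46.36) / 11 = 46.0200
s̄ = (0.73 + 0.75 + 0.39 + 0.39 + 0.22 + 0.99 + 0.84 + 1.03 + 0.94 + 0.88 + 1.15) / 11 = 0.7555
UCL = X̄̄ + A₃·s̄ = 46.0200 + 1.628 × 0.7555 = 47.2499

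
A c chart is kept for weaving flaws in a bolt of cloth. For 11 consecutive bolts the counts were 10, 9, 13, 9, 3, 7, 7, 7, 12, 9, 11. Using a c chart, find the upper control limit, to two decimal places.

c̄ = (10 + 9 + 13 + 9 + 3 + 7 + 7 + 7 + 12 + 9 + 11) / 11 = 97 / 11 = 8.8182
UCL = c̄ + 3√c̄ = 8.8182 + 3 × √8.8182 = 8.8182 + 3 × 2.9695 = 17.7268

17.73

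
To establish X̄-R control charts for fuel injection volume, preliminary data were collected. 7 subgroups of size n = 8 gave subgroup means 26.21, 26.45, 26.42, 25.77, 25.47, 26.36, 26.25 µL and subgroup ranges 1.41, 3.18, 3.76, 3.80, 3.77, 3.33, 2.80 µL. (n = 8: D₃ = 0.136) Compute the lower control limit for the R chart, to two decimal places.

0.43

R̄ = (1.41 + 3.18 + 3.76 + 3.80 + 3.77 + 3.33 + 2.80) / 7 = 22.0500 / 7 = 3.1500
LCL_R = D₃·R̄ = 0.136 × 3.1500 = 0.4284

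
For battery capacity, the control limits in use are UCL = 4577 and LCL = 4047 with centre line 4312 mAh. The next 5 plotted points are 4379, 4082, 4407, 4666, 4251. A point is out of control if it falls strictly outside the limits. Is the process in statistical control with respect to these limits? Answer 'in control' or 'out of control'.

out of control

Compare each point to [4047, 4577]: sample 4 = 4666 > UCL.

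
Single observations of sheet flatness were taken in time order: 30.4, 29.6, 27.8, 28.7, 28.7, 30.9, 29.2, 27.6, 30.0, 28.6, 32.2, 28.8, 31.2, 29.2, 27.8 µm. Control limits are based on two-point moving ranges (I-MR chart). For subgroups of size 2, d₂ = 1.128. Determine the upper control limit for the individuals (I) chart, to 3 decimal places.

X̄ = (30.4 + 29.6 + 27.8 + 28.7 + 28.7 + 30.9 + 29.2 + 27.6 + 30.0 + 28.6 + 32.2 + 28.8 + 31.2 + 29.2 + 27.8) / 15 = 29.3800
Moving ranges: 0.8, 1.8, 0.9, 0.0, 2.2, 1.7, 1.6, 2.4, 1.4, 3.6, 3.4, 2.4, 2.0, 1.4; M̄R̄ = 25.6000 / 14 = 1.8286
UCL = X̄ + 3·M̄R̄/d₂ = 29.3800 + 3 × 1.8286 / 1.128 = 34.2432

34.243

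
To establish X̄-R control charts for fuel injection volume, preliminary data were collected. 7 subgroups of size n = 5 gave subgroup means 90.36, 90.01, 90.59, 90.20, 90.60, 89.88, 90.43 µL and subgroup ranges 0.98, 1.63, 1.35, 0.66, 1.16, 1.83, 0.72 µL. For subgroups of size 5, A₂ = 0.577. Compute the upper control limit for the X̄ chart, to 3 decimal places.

90.982

X̄̄ = (90.36 + 90.01 + 90.59 + 90.20 + 90.60 + 89.88 + 90.43) / 7 = 632.0700 / 7 = 90.2957
R̄ = (0.98 + 1.63 + 1.35 + 0.66 + 1.16 + 1.83 + 0.72) / 7 = 8.3300 / 7 = 1.1900
UCL = X̄̄ + A₂·R̄ = 90.2957 + 0.577 × 1.1900 = 90.9823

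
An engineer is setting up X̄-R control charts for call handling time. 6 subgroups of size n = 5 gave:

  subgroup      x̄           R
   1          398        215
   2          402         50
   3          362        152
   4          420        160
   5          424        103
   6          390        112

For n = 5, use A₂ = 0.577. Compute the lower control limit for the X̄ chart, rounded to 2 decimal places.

X̄̄ = (398 + 402 + 362 + 420 + 424 + 390) / 6 = 2396.0000 / 6 = 399.3333
R̄ = (215 + 50 + 152 + 160 + 103 + 112) / 6 = 792.0000 / 6 = 132.0000
LCL = X̄̄ − A₂·R̄ = 399.3333 − 0.577 × 132.0000 = 323.1693

323.17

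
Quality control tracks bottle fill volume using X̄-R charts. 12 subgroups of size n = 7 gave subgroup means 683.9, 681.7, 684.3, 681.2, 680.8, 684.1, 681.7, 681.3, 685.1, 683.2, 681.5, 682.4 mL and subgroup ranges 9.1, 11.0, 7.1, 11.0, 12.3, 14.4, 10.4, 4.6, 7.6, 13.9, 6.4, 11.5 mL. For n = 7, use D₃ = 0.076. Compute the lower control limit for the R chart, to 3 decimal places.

R̄ = (9.1 + 11.0 + 7.1 + 11.0 + 12.3 + 14.4 + 10.4 + 4.6 + 7.6 + 13.9 + 6.4 + 11.5) / 12 = 119.3000 / 12 = 9.9417
LCL_R = D₃·R̄ = 0.076 × 9.9417 = 0.7556

0.756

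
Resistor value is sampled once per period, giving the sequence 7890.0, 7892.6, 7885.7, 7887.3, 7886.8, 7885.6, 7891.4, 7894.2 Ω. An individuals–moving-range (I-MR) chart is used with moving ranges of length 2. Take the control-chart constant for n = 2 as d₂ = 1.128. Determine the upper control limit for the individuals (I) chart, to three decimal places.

X̄ = (7890.0 + 7892.6 + 7885.7 + 7887.3 + 7886.8 + 7885.6 + 7891.4 + 7894.2) / 8 = 7889.2000
Moving ranges: 2.6, 6.9, 1.6, 0.5, 1.2, 5.8, 2.8; M̄R̄ = 21.4000 / 7 = 3.0571
UCL = X̄ + 3·M̄R̄/d₂ = 7889.2000 + 3 × 3.0571 / 1.128 = 7897.3307

7897.331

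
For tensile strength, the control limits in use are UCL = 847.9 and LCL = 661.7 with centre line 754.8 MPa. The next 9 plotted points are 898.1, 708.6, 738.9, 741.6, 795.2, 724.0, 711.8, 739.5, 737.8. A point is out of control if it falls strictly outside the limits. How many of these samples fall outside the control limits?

Compare each point to [661.7, 847.9]: sample 1 = 898.1 > UCL.

1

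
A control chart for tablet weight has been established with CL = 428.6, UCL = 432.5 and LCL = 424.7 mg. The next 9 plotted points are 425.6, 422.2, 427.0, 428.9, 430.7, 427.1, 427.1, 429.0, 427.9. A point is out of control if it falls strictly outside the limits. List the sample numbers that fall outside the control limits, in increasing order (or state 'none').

Compare each point to [424.7, 432.5]: sample 2 = 422.2 < LCL.

2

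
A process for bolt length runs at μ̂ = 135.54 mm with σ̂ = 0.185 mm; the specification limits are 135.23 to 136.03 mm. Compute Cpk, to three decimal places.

0.559

Cpu = (USL − μ̂) / (3σ̂) = (136.03 − 135.54) / (3 × 0.185) = 0.8829; Cpl = (μ̂ − LSL) / (3σ̂) = (135.54 − 135.23) / (3 × 0.185) = 0.5586; Cpk = min(Cpu, Cpl) = 0.5586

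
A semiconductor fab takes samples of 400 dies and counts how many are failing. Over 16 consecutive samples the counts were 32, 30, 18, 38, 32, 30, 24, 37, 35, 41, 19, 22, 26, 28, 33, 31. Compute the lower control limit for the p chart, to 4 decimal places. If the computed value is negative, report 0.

0.0350

p̄ = Σdᵢ / (k·n) = 476 / (16 × 400) = 0.07437
LCL = p̄ − 3·√(p̄(1−p̄)/n) = 0.07437 − 3 × 0.01312 = 0.03502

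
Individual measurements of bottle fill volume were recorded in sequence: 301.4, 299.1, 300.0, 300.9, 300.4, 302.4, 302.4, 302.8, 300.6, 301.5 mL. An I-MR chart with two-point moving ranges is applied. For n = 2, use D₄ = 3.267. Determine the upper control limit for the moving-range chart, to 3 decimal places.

3.666

Moving ranges: 2.3, 0.9, 0.9, 0.5, 2.0, 0.0, 0.4, 2.2, 0.9; M̄R̄ = 10.1000 / 9 = 1.1222
UCL_MR = D₄·M̄R̄ = 3.267 × 1.1222 = 3.6663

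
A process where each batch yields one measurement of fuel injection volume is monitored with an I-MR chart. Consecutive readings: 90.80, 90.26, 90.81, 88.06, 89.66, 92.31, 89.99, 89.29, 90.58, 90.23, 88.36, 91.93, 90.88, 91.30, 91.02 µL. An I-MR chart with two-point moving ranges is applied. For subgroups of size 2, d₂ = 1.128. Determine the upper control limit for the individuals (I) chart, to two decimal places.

94.15

X̄ = (90.80 + 90.26 + 90.81 + 88.06 + 89.66 + 92.31 + 89.99 + 89.29 + 90.58 + 90.23 + 88.36 + 91.93 + 90.88 + 91.30 + 91.02) / 15 = 90.3653
Moving ranges: 0.54, 0.55, 2.75, 1.60, 2.65, 2.32, 0.70, 1.29, 0.35, 1.87, 3.57, 1.05, 0.42, 0.28; M̄R̄ = 19.9400 / 14 = 1.4243
UCL = X̄ + 3·M̄R̄/d₂ = 90.3653 + 3 × 1.4243 / 1.128 = 94.1533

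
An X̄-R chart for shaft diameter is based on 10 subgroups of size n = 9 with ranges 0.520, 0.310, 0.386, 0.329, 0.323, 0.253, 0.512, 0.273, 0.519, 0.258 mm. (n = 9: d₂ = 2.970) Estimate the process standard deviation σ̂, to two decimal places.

R̄ = (0.520 + 0.310 + 0.386 + 0.329 + 0.323 + 0.253 + 0.512 + 0.273 + 0.519 + 0.258) / 10 = 0.3683
σ̂ = R̄ / d₂ = 0.3683 / 2.970 = 0.1240

0.12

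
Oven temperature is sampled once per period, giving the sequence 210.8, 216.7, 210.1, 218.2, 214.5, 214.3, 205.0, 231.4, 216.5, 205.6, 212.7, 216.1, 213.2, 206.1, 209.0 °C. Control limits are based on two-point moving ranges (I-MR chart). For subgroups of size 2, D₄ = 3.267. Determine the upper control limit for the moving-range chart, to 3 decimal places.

25.529

Moving ranges: 5.9, 6.6, 8.1, 3.7, 0.2, 9.3, 26.4, 14.9, 10.9, 7.1, 3.4, 2.9, 7.1, 2.9; M̄R̄ = 109.4000 / 14 = 7.8143
UCL_MR = D₄·M̄R̄ = 3.267 × 7.8143 = 25.5293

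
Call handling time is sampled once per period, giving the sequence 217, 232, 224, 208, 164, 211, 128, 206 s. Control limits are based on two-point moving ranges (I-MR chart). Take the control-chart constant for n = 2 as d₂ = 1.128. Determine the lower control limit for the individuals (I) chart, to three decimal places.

88.188

X̄ = (217 + 232 + 224 + 208 + 164 + 211 + 128 + 206) / 8 = 198.7500
Moving ranges: 15, 8, 16, 44, 47, 83, 78; M̄R̄ = 291.0000 / 7 = 41.5714
LCL = X̄ − 3·M̄R̄/d₂ = 198.7500 − 3 × 41.5714 / 1.128 = 88.1877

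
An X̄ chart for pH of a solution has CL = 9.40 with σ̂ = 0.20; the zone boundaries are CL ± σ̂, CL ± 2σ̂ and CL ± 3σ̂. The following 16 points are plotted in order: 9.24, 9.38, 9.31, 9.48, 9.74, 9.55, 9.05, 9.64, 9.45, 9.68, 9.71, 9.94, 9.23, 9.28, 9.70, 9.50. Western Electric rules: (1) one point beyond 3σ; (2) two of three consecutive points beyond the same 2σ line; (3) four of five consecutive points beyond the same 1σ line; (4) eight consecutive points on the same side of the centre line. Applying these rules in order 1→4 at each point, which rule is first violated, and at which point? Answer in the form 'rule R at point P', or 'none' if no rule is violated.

rule 3 at point 12

Zone of each point (C = within 1σ̂, B = 1σ̂–2σ̂, A = 2σ̂–3σ̂, * = beyond 3σ̂; sign = side of CL): 1:-C, 2:-C, 3:-C, 4:+C, 5:+B, 6:+C, 7:-B, 8:+B, 9:+C, 10:+B, 11:+B, 12:+A, 13:-C, 14:-C, 15:+B, 16:+C
Rule 3 (four of five consecutive points beyond the same 1σ limit) is satisfied at point 12.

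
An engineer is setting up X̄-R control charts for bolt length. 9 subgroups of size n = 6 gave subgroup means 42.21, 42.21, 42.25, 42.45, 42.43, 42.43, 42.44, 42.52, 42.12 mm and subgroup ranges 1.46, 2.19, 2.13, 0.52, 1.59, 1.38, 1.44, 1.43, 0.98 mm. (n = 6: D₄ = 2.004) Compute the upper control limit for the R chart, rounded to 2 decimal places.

2.92

R̄ = (1.46 + 2.19 + 2.13 + 0.52 + 1.59 + 1.38 + 1.44 + 1.43 + 0.98) / 9 = 13.1200 / 9 = 1.4578
UCL_R = D₄·R̄ = 2.004 × 1.4578 = 2.9214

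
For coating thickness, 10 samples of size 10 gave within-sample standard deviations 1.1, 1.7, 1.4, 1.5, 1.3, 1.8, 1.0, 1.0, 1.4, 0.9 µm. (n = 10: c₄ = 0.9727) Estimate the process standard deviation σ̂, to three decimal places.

s̄ = (1.1 + 1.7 + 1.4 + 1.5 + 1.3 + 1.8 + 1.0 + 1.0 + 1.4 + 0.9) / 10 = 1.3100
σ̂ = s̄ / c₄ = 1.3100 / 0.9727 = 1.3468

1.347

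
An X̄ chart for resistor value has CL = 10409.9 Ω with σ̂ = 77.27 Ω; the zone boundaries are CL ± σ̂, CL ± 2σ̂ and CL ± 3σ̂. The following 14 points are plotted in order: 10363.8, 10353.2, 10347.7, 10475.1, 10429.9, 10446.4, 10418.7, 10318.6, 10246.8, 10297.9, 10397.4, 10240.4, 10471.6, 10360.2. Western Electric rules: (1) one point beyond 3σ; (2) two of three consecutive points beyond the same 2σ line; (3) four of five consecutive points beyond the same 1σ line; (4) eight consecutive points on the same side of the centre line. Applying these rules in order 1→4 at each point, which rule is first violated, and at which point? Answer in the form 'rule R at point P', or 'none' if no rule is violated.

Zone of each point (C = within 1σ̂, B = 1σ̂–2σ̂, A = 2σ̂–3σ̂, * = beyond 3σ̂; sign = side of CL): 1:-C, 2:-C, 3:-C, 4:+C, 5:+C, 6:+C, 7:+C, 8:-B, 9:-A, 10:-B, 11:-C, 12:-A, 13:+C, 14:-C
Rule 3 (four of five consecutive points beyond the same 1σ limit) is satisfied at point 12.

rule 3 at point 12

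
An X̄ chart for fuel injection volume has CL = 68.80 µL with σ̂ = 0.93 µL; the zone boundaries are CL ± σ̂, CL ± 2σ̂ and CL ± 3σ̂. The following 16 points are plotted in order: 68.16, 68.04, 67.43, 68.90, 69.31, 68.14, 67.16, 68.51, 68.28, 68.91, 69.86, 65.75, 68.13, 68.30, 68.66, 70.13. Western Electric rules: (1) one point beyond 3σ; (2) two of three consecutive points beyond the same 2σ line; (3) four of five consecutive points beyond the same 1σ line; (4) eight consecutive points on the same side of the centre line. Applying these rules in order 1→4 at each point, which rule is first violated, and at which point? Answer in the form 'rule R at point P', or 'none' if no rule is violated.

Zone of each point (C = within 1σ̂, B = 1σ̂–2σ̂, A = 2σ̂–3σ̂, * = beyond 3σ̂; sign = side of CL): 1:-C, 2:-C, 3:-B, 4:+C, 5:+C, 6:-C, 7:-B, 8:-C, 9:-C, 10:+C, 11:+B, 12:-*, 13:-C, 14:-C, 15:-C, 16:+B
Rule 1 (one point beyond the 3σ limits) is satisfied at point 12.

rule 1 at point 12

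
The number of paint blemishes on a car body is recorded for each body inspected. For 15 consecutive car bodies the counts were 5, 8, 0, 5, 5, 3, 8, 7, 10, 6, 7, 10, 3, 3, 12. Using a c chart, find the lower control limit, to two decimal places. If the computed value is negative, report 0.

c̄ = (5 + 8 + 0 + 5 + 5 + 3 + 8 + 7 + 10 + 6 + 7 + 10 + 3 + 3 + 12) / 15 = 92 / 15 = 6.1333
LCL = c̄ − 3√c̄ = 6.1333 − 3 × 2.4766 = -1.2963 → 0 (cannot be negative)

0.00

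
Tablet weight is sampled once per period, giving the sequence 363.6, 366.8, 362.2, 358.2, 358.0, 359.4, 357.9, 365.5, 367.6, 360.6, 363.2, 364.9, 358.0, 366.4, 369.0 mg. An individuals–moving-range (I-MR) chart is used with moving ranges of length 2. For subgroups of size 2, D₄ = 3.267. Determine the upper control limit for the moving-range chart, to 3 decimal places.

Moving ranges: 3.2, 4.6, 4.0, 0.2, 1.4, 1.5, 7.6, 2.1, 7.0, 2.6, 1.7, 6.9, 8.4, 2.6; M̄R̄ = 53.8000 / 14 = 3.8429
UCL_MR = D₄·M̄R̄ = 3.267 × 3.8429 = 12.5546

12.555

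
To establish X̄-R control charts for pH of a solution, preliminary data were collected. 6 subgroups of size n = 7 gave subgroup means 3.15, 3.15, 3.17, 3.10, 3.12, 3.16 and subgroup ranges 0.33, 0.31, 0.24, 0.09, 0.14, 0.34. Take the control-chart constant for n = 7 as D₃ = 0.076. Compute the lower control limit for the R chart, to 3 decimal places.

R̄ = (0.33 + 0.31 + 0.24 + 0.09 + 0.14 + 0.34) / 6 = 1.4500 / 6 = 0.2417
LCL_R = D₃·R̄ = 0.076 × 0.2417 = 0.0184

0.018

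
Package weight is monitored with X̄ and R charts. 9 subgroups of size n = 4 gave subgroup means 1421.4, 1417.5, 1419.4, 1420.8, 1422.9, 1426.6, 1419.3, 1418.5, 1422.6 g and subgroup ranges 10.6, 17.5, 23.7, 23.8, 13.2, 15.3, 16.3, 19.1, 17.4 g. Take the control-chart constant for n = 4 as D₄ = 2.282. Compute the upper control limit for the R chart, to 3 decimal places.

39.783

R̄ = (10.6 + 17.5 + 23.7 + 23.8 + 13.2 + 15.3 + 16.3 + 19.1 + 17.4) / 9 = 156.9000 / 9 = 17.4333
UCL_R = D₄·R̄ = 2.282 × 17.4333 = 39.7829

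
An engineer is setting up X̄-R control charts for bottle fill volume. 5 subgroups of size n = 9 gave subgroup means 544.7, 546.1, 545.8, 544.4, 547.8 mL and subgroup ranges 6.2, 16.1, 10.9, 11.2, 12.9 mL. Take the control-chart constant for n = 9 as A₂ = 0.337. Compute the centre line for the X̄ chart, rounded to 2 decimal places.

X̄̄ = (544.7 + 546.1 + 545.8 + 544.4 + 547.8) / 5 = 2728.8000 / 5 = 545.7600
CL = X̄̄ = 545.7600

545.76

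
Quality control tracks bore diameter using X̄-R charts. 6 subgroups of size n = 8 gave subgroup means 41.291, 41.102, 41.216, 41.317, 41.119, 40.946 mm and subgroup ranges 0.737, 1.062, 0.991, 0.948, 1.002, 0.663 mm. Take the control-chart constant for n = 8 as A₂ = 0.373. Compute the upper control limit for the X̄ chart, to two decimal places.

41.50

X̄̄ = (41.291 + 41.102 + 41.216 + 41.317 + 41.119 + 40.946) / 6 = 246.9910 / 6 = 41.1652
R̄ = (0.737 + 1.062 + 0.991 + 0.948 + 1.002 + 0.663) / 6 = 5.4030 / 6 = 0.9005
UCL = X̄̄ + A₂·R̄ = 41.1652 + 0.373 × 0.9005 = 41.5011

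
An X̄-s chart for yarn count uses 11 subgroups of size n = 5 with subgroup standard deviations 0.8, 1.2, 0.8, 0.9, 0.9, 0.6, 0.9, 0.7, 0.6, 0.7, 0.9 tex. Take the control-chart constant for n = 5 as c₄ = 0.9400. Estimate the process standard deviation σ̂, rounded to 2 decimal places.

0.87

s̄ = (0.8 + 1.2 + 0.8 + 0.9 + 0.9 + 0.6 + 0.9 + 0.7 + 0.6 + 0.7 + 0.9) / 11 = 0.8182
σ̂ = s̄ / c₄ = 0.8182 / 0.9400 = 0.8704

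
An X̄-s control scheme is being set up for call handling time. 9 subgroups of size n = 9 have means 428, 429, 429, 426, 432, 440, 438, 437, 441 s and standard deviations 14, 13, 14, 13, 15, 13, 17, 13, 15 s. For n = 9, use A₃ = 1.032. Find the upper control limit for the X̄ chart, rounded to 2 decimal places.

X̄̄ = (428 + 429 + 429 + 426 + 432 + 440 + 438 + 437 + 441) / 9 = 433.3333
s̄ = (14 + 13 + 14 + 13 + 15 + 13 + 17 + 13 + 15) / 9 = 14.1111
UCL = X̄̄ + A₃·s̄ = 433.3333 + 1.032 × 14.1111 = 447.8960

447.90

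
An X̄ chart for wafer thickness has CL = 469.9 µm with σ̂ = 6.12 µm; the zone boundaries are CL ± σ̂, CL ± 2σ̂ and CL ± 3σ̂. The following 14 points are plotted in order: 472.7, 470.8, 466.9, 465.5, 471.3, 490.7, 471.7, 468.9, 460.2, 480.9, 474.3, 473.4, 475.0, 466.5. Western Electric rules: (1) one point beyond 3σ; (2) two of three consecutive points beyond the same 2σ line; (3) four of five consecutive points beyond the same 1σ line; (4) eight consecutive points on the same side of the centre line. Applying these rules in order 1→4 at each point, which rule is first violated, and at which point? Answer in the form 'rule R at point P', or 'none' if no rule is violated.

rule 1 at point 6

Zone of each point (C = within 1σ̂, B = 1σ̂–2σ̂, A = 2σ̂–3σ̂, * = beyond 3σ̂; sign = side of CL): 1:+C, 2:+C, 3:-C, 4:-C, 5:+C, 6:+*, 7:+C, 8:-C, 9:-B, 10:+B, 11:+C, 12:+C, 13:+C, 14:-C
Rule 1 (one point beyond the 3σ limits) is satisfied at point 6.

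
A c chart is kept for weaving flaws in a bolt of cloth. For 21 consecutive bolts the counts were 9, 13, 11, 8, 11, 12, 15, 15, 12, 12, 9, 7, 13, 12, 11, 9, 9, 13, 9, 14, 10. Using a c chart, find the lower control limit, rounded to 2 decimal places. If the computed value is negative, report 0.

1.13

c̄ = (9 + 13 + 11 + 8 + 11 + 12 + 15 + 15 + 12 + 12 + 9 + 7 + 13 + 12 + 11 + 9 + 9 + 13 + 9 + 14 + 10) / 21 = 234 / 21 = 11.1429
LCL = c̄ − 3√c̄ = 11.1429 − 3 × 3.3381 = 1.1286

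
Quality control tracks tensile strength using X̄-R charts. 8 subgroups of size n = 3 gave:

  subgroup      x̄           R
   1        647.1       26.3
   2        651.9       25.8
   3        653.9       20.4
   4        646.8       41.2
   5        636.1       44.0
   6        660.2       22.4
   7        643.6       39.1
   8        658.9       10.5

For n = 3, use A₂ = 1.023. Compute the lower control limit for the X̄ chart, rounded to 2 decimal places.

620.44

X̄̄ = (647.1 + 651.9 + 653.9 + 646.8 + 636.1 + 660.2 + 643.6 + 658.9) / 8 = 5198.5000 / 8 = 649.8125
R̄ = (26.3 + 25.8 + 20.4 + 41.2 + 44.0 + 22.4 + 39.1 + 10.5) / 8 = 229.7000 / 8 = 28.7125
LCL = X̄̄ − A₂·R̄ = 649.8125 − 1.023 × 28.7125 = 620.4396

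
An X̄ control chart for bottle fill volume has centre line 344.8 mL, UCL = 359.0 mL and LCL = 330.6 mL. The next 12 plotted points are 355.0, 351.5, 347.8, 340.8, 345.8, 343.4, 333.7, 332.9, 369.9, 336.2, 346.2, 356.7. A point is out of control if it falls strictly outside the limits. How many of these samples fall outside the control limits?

1

Compare each point to [330.6, 359.0]: sample 9 = 369.9 > UCL.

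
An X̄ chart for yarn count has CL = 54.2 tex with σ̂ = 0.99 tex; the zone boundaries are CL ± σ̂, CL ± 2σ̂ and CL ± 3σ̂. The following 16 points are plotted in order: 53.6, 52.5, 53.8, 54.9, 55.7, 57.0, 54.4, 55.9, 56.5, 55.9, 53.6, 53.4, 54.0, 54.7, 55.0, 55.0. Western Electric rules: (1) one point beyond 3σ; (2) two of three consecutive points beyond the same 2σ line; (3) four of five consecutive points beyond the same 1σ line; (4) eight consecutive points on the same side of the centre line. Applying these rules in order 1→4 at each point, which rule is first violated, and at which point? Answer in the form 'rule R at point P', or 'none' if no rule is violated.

Zone of each point (C = within 1σ̂, B = 1σ̂–2σ̂, A = 2σ̂–3σ̂, * = beyond 3σ̂; sign = side of CL): 1:-C, 2:-B, 3:-C, 4:+C, 5:+B, 6:+A, 7:+C, 8:+B, 9:+A, 10:+B, 11:-C, 12:-C, 13:-C, 14:+C, 15:+C, 16:+C
Rule 3 (four of five consecutive points beyond the same 1σ limit) is satisfied at point 9.

rule 3 at point 9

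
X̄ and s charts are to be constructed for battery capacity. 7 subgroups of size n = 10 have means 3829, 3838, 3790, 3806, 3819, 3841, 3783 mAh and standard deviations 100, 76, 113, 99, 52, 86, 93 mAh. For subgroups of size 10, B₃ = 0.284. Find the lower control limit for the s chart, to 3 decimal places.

25.114

s̄ = (100 + 76 + 113 + 99 + 52 + 86 + 93) / 7 = 88.4286
LCL_s = B₃·s̄ = 0.284 × 88.4286 = 25.1137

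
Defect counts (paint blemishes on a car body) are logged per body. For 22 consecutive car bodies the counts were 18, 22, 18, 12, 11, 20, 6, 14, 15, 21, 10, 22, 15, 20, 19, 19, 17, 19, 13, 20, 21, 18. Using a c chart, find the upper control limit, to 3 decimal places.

c̄ = (18 + 22 + 18 + 12 + 11 + 20 + 6 + 14 + 15 + 21 + 10 + 22 + 15 + 20 + 19 + 19 + 17 + 19 + 13 + 20 + 21 + 18) / 22 = 370 / 22 = 16.8182
UCL = c̄ + 3√c̄ = 16.8182 + 3 × √16.8182 = 16.8182 + 3 × 4.1010 = 29.1212

29.121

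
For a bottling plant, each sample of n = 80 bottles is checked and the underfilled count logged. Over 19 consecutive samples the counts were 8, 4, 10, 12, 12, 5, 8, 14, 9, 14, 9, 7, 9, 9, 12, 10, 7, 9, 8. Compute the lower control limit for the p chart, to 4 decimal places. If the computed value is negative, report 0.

p̄ = Σdᵢ / (k·n) = 176 / (19 × 80) = 0.11579
LCL = p̄ − 3·√(p̄(1−p̄)/n) = 0.11579 − 3 × 0.03577 = 0.00847

0.0085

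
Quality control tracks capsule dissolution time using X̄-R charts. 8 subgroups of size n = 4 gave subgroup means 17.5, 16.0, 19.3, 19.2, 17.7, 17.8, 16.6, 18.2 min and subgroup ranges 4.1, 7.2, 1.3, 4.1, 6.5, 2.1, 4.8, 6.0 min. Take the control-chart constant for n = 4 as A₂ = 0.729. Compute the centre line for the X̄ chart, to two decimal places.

17.79

X̄̄ = (17.5 + 16.0 + 19.3 + 19.2 + 17.7 + 17.8 + 16.6 + 18.2) / 8 = 142.3000 / 8 = 17.7875
CL = X̄̄ = 17.7875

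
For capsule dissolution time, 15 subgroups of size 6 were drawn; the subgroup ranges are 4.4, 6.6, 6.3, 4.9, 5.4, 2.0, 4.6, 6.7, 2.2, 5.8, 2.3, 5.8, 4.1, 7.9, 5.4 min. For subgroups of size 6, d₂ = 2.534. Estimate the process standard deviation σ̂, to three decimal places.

R̄ = (4.4 + 6.6 + 6.3 + 4.9 + 5.4 + 2.0 + 4.6 + 6.7 + 2.2 + 5.8 + 2.3 + 5.8 + 4.1 + 7.9 + 5.4) / 15 = 4.9600
σ̂ = R̄ / d₂ = 4.9600 / 2.534 = 1.9574

1.957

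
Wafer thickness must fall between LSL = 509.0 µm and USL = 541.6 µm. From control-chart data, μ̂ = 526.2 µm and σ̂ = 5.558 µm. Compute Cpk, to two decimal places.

Cpu = (USL − μ̂) / (3σ̂) = (541.6 − 526.2) / (3 × 5.558) = 0.9236; Cpl = (μ̂ − LSL) / (3σ̂) = (526.2 − 509.0) / (3 × 5.558) = 1.0315; Cpk = min(Cpu, Cpl) = 0.9236

0.92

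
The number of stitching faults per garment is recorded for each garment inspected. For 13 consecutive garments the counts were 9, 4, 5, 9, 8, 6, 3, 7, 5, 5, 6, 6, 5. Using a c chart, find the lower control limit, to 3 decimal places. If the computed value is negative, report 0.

0.000

c̄ = (9 + 4 + 5 + 9 + 8 + 6 + 3 + 7 + 5 + 5 + 6 + 6 + 5) / 13 = 78 / 13 = 6.0000
LCL = c̄ − 3√c̄ = 6.0000 − 3 × 2.4495 = -1.3485 → 0 (cannot be negative)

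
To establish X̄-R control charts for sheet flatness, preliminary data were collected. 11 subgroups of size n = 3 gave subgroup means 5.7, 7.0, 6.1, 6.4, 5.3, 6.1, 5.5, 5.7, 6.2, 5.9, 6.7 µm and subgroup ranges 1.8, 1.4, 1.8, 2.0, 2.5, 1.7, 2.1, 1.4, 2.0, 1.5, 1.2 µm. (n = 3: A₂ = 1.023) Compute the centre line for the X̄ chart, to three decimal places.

6.055

X̄̄ = (5.7 + 7.0 + 6.1 + 6.4 + 5.3 + 6.1 + 5.5 + 5.7 + 6.2 + 5.9 + 6.7) / 11 = 66.6000 / 11 = 6.0545
CL = X̄̄ = 6.0545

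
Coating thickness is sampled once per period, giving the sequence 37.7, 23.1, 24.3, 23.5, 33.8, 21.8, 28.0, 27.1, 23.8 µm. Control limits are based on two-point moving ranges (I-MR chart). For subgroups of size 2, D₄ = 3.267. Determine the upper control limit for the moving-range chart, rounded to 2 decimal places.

20.13

Moving ranges: 14.6, 1.2, 0.8, 10.3, 12.0, 6.2, 0.9, 3.3; M̄R̄ = 49.3000 / 8 = 6.1625
UCL_MR = D₄·M̄R̄ = 3.267 × 6.1625 = 20.1329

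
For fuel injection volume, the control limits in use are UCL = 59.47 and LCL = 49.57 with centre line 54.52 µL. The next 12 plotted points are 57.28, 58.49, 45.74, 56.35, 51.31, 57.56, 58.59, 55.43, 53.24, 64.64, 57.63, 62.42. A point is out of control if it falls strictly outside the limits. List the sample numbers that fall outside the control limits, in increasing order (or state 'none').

3, 10, 12

Compare each point to [49.57, 59.47]: sample 3 = 45.74 < LCL; sample 10 = 64.64 > UCL; sample 12 = 62.42 > UCL.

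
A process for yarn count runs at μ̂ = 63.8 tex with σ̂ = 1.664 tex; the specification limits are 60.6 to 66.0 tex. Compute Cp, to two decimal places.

Cp = (USL − LSL) / (6σ̂) = (66.0 − 60.6) / (6 × 1.664) = 5.4000 / 9.9840 = 0.5409

0.54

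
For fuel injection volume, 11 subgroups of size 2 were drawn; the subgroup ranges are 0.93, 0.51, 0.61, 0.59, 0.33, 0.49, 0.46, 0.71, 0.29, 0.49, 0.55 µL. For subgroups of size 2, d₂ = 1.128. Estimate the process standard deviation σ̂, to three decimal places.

R̄ = (0.93 + 0.51 + 0.61 + 0.59 + 0.33 + 0.49 + 0.46 + 0.71 + 0.29 + 0.49 + 0.55) / 11 = 0.5418
σ̂ = R̄ / d₂ = 0.5418 / 1.128 = 0.4803

0.480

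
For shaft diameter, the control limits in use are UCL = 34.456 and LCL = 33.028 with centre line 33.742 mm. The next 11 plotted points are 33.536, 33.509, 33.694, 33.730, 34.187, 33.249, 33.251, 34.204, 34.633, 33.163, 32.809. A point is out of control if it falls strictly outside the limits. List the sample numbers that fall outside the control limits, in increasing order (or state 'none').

Compare each point to [33.028, 34.456]: sample 9 = 34.633 > UCL; sample 11 = 32.809 < LCL.

9, 11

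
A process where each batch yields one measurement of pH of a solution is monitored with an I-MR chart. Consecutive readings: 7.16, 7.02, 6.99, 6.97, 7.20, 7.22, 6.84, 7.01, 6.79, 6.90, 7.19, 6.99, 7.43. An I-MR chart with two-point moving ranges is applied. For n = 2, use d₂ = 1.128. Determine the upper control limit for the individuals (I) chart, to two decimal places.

X̄ = (7.16 + 7.02 + 6.99 + 6.97 + 7.20 + 7.22 + 6.84 + 7.01 + 6.79 + 6.90 + 7.19 + 6.99 + 7.43) / 13 = 7.0546
Moving ranges: 0.14, 0.03, 0.02, 0.23, 0.02, 0.38, 0.17, 0.22, 0.11, 0.29, 0.20, 0.44; M̄R̄ = 2.2500 / 12 = 0.1875
UCL = X̄ + 3·M̄R̄/d₂ = 7.0546 + 3 × 0.1875 / 1.128 = 7.5533

7.55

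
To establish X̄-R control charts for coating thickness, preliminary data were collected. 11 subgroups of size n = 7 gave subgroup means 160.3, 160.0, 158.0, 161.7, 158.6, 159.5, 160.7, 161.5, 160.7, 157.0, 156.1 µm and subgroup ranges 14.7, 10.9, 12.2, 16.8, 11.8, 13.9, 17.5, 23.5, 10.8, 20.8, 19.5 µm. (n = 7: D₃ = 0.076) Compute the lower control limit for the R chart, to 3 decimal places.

1.191

R̄ = (14.7 + 10.9 + 12.2 + 16.8 + 11.8 + 13.9 + 17.5 + 23.5 + 10.8 + 20.8 + 19.5) / 11 = 172.4000 / 11 = 15.6727
LCL_R = D₃·R̄ = 0.076 × 15.6727 = 1.1911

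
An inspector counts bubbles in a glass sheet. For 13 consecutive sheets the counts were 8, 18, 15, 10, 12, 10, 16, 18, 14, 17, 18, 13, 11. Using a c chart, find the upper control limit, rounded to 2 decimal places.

c̄ = (8 + 18 + 15 + 10 + 12 + 10 + 16 + 18 + 14 + 17 + 18 + 13 + 11) / 13 = 180 / 13 = 13.8462
UCL = c̄ + 3√c̄ = 13.8462 + 3 × √13.8462 = 13.8462 + 3 × 3.7210 = 25.0093

25.01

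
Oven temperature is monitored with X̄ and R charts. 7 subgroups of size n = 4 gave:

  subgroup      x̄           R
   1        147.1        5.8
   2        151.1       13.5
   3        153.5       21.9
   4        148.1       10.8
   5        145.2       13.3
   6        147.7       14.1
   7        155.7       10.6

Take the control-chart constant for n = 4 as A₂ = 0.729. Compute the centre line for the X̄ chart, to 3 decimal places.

149.771

X̄̄ = (147.1 + 151.1 + 153.5 + 148.1 + 145.2 + 147.7 + 155.7) / 7 = 1048.4000 / 7 = 149.7714
CL = X̄̄ = 149.7714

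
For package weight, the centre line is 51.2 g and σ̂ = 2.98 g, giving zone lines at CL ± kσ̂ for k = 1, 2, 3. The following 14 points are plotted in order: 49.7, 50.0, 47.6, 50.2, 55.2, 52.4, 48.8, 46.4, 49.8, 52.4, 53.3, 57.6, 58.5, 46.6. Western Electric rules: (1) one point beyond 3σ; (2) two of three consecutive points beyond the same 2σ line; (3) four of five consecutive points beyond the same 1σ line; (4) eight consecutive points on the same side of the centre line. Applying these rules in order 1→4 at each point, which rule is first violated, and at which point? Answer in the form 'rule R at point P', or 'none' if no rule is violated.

Zone of each point (C = within 1σ̂, B = 1σ̂–2σ̂, A = 2σ̂–3σ̂, * = beyond 3σ̂; sign = side of CL): 1:-C, 2:-C, 3:-B, 4:-C, 5:+B, 6:+C, 7:-C, 8:-B, 9:-C, 10:+C, 11:+C, 12:+A, 13:+A, 14:-B
Rule 2 (two of three consecutive points beyond the same 2σ limit) is satisfied at point 13.

rule 2 at point 13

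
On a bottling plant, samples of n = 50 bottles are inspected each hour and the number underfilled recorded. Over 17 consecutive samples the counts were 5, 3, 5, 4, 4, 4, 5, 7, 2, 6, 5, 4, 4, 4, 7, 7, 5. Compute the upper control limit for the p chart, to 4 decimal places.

p̄ = Σdᵢ / (k·n) = 81 / (17 × 50) = 0.09529
UCL = p̄ + 3·√(p̄(1−p̄)/n) = 0.09529 + 3 × √(0.09529×0.90471/50) = 0.09529 + 3 × 0.04152 = 0.21987

0.2199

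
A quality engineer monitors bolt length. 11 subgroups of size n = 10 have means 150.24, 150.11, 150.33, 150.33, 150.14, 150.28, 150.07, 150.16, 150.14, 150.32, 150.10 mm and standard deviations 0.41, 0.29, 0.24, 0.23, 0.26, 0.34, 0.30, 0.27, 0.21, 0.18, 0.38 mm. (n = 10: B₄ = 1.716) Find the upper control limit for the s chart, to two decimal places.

0.49

s̄ = (0.41 + 0.29 + 0.24 + 0.23 + 0.26 + 0.34 + 0.30 + 0.27 + 0.21 + 0.18 + 0.38) / 11 = 0.2827
UCL_s = B₄·s̄ = 1.716 × 0.2827 = 0.4852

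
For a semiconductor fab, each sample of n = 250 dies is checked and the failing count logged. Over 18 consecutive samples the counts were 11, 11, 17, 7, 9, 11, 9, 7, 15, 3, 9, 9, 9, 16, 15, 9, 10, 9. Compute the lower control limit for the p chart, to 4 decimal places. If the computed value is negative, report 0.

0.0036

p̄ = Σdᵢ / (k·n) = 186 / (18 × 250) = 0.04133
LCL = p̄ − 3·√(p̄(1−p̄)/n) = 0.04133 − 3 × 0.01259 = 0.00356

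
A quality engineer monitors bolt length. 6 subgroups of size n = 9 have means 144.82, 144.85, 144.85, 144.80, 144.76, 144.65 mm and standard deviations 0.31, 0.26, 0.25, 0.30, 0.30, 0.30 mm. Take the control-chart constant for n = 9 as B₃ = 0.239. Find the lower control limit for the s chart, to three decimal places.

s̄ = (0.31 + 0.26 + 0.25 + 0.30 + 0.30 + 0.30) / 6 = 0.2867
LCL_s = B₃·s̄ = 0.239 × 0.2867 = 0.0685

0.069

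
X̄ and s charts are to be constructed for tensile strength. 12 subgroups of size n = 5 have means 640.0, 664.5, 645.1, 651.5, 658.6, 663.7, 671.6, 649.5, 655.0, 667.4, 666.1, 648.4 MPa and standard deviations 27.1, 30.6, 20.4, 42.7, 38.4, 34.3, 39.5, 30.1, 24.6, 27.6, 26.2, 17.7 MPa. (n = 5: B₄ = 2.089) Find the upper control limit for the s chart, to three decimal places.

s̄ = (27.1 + 30.6 + 20.4 + 42.7 + 38.4 + 34.3 + 39.5 + 30.1 + 24.6 + 27.6 + 26.2 + 17.7) / 12 = 29.9333
UCL_s = B₄·s̄ = 2.089 × 29.9333 = 62.5307

62.531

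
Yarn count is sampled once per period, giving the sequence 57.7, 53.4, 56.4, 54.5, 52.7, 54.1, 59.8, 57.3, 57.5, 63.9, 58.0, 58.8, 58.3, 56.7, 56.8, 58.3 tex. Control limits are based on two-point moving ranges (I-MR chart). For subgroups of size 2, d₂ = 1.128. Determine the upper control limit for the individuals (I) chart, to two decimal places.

63.80

X̄ = (57.7 + 53.4 + 56.4 + 54.5 + 52.7 + 54.1 + 59.8 + 57.3 + 57.5 + 63.9 + 58.0 + 58.8 + 58.3 + 56.7 + 56.8 + 58.3) / 16 = 57.1375
Moving ranges: 4.3, 3.0, 1.9, 1.8, 1.4, 5.7, 2.5, 0.2, 6.4, 5.9, 0.8, 0.5, 1.6, 0.1, 1.5; M̄R̄ = 37.6000 / 15 = 2.5067
UCL = X̄ + 3·M̄R̄/d₂ = 57.1375 + 3 × 2.5067 / 1.128 = 63.8042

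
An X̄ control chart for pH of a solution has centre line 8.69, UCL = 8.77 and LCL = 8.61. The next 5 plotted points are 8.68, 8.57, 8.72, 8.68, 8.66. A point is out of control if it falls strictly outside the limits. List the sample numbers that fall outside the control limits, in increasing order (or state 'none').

2

Compare each point to [8.61, 8.77]: sample 2 = 8.57 < LCL.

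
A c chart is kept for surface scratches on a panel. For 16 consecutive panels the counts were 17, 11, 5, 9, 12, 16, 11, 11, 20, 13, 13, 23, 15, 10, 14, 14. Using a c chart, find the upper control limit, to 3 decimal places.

c̄ = (17 + 11 + 5 + 9 + 12 + 16 + 11 + 11 + 20 + 13 + 13 + 23 + 15 + 10 + 14 + 14) / 16 = 214 / 16 = 13.3750
UCL = c̄ + 3√c̄ = 13.3750 + 3 × √13.3750 = 13.3750 + 3 × 3.6572 = 24.3466

24.347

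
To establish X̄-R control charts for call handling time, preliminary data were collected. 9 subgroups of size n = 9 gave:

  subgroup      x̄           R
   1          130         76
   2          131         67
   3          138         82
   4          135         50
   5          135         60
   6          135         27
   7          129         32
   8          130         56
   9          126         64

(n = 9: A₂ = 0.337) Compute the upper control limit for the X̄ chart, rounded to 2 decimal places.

X̄̄ = (130 + 131 + 138 + 135 + 135 + 135 + 129 + 130 + 126) / 9 = 1189.0000 / 9 = 132.1111
R̄ = (76 + 67 + 82 + 50 + 60 + 27 + 32 + 56 + 64) / 9 = 514.0000 / 9 = 57.1111
UCL = X̄̄ + A₂·R̄ = 132.1111 + 0.337 × 57.1111 = 151.3576

151.36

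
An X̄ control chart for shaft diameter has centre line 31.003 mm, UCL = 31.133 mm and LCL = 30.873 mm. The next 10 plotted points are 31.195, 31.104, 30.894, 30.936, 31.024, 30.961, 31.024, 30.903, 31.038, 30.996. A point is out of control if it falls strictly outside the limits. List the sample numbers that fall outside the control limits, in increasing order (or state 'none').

Compare each point to [30.873, 31.133]: sample 1 = 31.195 > UCL.

1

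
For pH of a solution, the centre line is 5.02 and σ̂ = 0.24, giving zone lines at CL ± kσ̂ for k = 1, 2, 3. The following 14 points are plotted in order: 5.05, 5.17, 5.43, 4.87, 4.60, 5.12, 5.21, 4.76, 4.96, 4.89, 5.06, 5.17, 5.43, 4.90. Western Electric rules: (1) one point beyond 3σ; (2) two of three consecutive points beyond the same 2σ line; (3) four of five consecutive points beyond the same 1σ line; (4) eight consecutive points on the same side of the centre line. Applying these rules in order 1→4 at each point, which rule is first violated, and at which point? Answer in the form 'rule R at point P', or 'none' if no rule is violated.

none

Zone of each point (C = within 1σ̂, B = 1σ̂–2σ̂, A = 2σ̂–3σ̂, * = beyond 3σ̂; sign = side of CL): 1:+C, 2:+C, 3:+B, 4:-C, 5:-B, 6:+C, 7:+C, 8:-B, 9:-C, 10:-C, 11:+C, 12:+C, 13:+B, 14:-C
No rule fires across all 14 points.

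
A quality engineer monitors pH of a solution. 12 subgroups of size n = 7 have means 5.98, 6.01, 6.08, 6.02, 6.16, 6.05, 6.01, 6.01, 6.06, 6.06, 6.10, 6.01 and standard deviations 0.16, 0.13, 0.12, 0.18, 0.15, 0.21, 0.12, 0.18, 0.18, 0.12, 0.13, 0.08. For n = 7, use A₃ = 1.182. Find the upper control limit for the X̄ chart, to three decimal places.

X̄̄ = (5.98 + 6.01 + 6.08 + 6.02 + 6.16 + 6.05 + 6.01 + 6.01 + 6.06 + 6.06 + 6.10 + 6.01) / 12 = 6.0458
s̄ = (0.16 + 0.13 + 0.12 + 0.18 + 0.15 + 0.21 + 0.12 + 0.18 + 0.18 + 0.12 + 0.13 + 0.08) / 12 = 0.1467
UCL = X̄̄ + A₃·s̄ = 6.0458 + 1.182 × 0.1467 = 6.2192

6.219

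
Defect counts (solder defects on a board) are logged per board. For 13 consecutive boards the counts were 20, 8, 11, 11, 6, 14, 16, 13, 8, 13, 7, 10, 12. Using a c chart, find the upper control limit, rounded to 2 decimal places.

c̄ = (20 + 8 + 11 + 11 + 6 + 14 + 16 + 13 + 8 + 13 + 7 + 10 + 12) / 13 = 149 / 13 = 11.4615
UCL = c̄ + 3√c̄ = 11.4615 + 3 × √11.4615 = 11.4615 + 3 × 3.3855 = 21.6180

21.62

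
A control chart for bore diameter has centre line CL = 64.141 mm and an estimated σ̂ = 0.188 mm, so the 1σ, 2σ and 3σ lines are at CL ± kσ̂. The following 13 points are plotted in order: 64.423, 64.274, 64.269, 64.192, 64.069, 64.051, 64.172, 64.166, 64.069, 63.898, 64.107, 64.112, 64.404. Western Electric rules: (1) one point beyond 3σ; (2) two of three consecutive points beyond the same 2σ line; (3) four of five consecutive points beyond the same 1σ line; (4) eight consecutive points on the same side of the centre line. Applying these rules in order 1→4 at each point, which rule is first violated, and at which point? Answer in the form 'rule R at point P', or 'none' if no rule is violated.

none

Zone of each point (C = within 1σ̂, B = 1σ̂–2σ̂, A = 2σ̂–3σ̂, * = beyond 3σ̂; sign = side of CL): 1:+B, 2:+C, 3:+C, 4:+C, 5:-C, 6:-C, 7:+C, 8:+C, 9:-C, 10:-B, 11:-C, 12:-C, 13:+B
No rule fires across all 13 points.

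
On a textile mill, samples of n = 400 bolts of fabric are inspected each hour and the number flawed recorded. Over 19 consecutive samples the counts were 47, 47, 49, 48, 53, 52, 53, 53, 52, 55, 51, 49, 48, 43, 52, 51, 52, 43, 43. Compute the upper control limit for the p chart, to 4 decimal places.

0.1732

p̄ = Σdᵢ / (k·n) = 941 / (19 × 400) = 0.12382
UCL = p̄ + 3·√(p̄(1−p̄)/n) = 0.12382 + 3 × √(0.12382×0.87618/400) = 0.12382 + 3 × 0.01647 = 0.17322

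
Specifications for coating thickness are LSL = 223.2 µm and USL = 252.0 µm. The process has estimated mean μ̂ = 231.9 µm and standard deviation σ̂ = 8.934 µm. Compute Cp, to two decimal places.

0.54

Cp = (USL − LSL) / (6σ̂) = (252.0 − 223.2) / (6 × 8.934) = 28.8000 / 53.6040 = 0.5373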